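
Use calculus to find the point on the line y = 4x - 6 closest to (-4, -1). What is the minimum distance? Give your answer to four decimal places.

5.0932

Minimize D(x)^2 = (x + 4)^2 + (4x - 5)^2.
d/dx[D^2] = 2(x + 4) + 2·4·(4x - 5) = 0 ⇒ x = 16/17.
Then y = -38/17 and the distance is √(441/17) ≈ 5.0932.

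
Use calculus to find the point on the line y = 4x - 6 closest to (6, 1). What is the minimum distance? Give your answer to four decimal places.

Minimize D(x)^2 = (x - 6)^2 + (4x - 7)^2.
d/dx[D^2] = 2(x - 6) + 2·4·(4x - 7) = 0 ⇒ x = 2.
Then y = 2 and the distance is √(17) ≈ 4.1231.

4.1231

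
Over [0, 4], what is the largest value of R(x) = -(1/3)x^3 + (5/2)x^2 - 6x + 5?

5

Differentiating, R'(x) = -x^2 + 5x - 6; which vanishes at x = 2 and x = 3.
Candidates: R(0) = 5, R(2) = 1/3, R(3) = 1/2, R(4) = -1/3.
The maximum over the interval is 5, attained at x = 0.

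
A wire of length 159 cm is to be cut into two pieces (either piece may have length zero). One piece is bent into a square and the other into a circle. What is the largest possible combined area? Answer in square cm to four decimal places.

Let x be the length used for the square. Square side x/4; circle radius (159−x)/(2π).
A(x) = (x/4)² + π·((159−x)/(2π))² = x²/16 + (159−x)²/(4π) for 0 ≤ x ≤ 159. A'(x) = x/8 − (159−x)/(2π) = 0 gives x = 4·159/(π+4) ≈ 89.0558.
A'' > 0, so the interior critical point is a minimum; the maximum is at an endpoint. A(0) = 2011.7981 and A(159) = 1580.0625, so the largest area is 2011.7981.

2011.7981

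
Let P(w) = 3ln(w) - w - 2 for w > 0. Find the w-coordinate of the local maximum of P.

3

P'(w) = 3/w − 1 = 0 gives w = 3.
P''(w) = -3/w², which is negative for w > 0, so this is a local maximum.
P(3) = 3·ln(3) - 3 - 2 ≈ -1.7042.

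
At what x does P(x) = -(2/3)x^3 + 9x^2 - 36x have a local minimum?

3

P'(x) = -2x^2 + 18x - 36 = 0 at x = 3, 6.
Since P''(x) = -4x + 18, we get P''(3) = 6 > 0 ⇒ local minimum; P''(6) = -6 < 0 ⇒ local maximum.
The local minimum is P(3) = -45.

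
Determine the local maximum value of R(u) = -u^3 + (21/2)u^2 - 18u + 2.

Critical points: R'(u) = -3u^2 + 21u - 18 vanishes at u = 1, 6.
Second-derivative test with R''(u) = -6u + 21: R''(1) = 15 > 0 ⇒ local minimum; R''(6) = -15 < 0 ⇒ local maximum.
Thus R has its local maximum at u = 6, with value 56.

56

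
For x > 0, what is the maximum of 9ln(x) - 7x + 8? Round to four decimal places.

1.2618

g'(x) = 9/x − 7 = 0 gives x = 9/7.
g''(x) = -9/x², which is negative for x > 0, so this is a local maximum.
g(9/7) = 9·ln(9/7) - 9 + 8 ≈ 1.2618.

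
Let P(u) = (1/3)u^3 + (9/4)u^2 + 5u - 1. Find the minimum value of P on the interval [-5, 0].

-137/12

The derivative is u^2 + (9/2)u + 5, which vanishes at u = -5/2 and u = -2.
Candidates: P(-5) = -137/12, P(-5/2) = -223/48, P(-2) = -14/3, P(0) = -1.
Hence the absolute minimum is -137/12 at u = -5.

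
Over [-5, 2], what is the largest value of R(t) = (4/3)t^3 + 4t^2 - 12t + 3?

39

Differentiating, R'(t) = 4t^2 + 8t - 12; which vanishes at t = -3 and t = 1.
Evaluating at the critical points and endpoints: R(-5) = -11/3,  R(-3) = 39,  R(1) = -11/3,  R(2) = 17/3.
Hence the absolute maximum is 39 at t = -3.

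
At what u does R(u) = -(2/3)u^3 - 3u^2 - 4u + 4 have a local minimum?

Critical points: R'(u) = -2u^2 - 6u - 4 vanishes at u = -2, -1.
R''(u) = -4u - 6. R''(-2) = 2 > 0 ⇒ local minimum; R''(-1) = -2 < 0 ⇒ local maximum.
Thus R has its local minimum at u = -2, with value 16/3.

-2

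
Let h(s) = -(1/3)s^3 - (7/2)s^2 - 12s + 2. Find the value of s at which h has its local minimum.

h'(s) = -s^2 - 7s - 12 = 0 at s = -4, -3.
Second-derivative test with h''(s) = -2s - 7: h''(-4) = 1 > 0 ⇒ local minimum; h''(-3) = -1 < 0 ⇒ local maximum.
The local minimum is h(-4) = 46/3.

-4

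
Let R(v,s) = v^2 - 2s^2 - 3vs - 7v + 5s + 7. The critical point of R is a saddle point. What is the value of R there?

-59/17

∂R/∂v = 2v - 3s - 7 = 0 and ∂R/∂s = -3v - 4s + 5 = 0, so (v, s) = (43/17, -11/17).
The Hessian has R_{vv} = 2, R_{ss} = -4, R_{vs} = -3, giving D = -17 < 0, so the point is a saddle point.
R(43/17, -11/17) = -59/17.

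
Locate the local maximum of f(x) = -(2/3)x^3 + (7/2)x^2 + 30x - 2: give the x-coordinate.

f'(x) = -2x^2 + 7x + 30 = 0 at x = -5/2, 6.
Since f''(x) = -4x + 7, we get f''(-5/2) = 17 > 0 ⇒ local minimum; f''(6) = -17 < 0 ⇒ local maximum.
The local maximum is f(6) = 160.

6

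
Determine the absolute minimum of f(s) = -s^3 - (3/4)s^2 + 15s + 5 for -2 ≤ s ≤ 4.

f'(s) = -3s^2 - (3/2)s + 15, whose only zero in [-2, 4] is s = 2.
Compare values at every candidate in [-2, 4]: f(-2) = -20; f(2) = 24; f(4) = -11.
The minimum over the interval is -20, attained at s = -2.

-20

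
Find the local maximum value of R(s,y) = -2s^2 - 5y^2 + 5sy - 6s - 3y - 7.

61/5

∂R/∂s = -4s + 5y - 6 = 0 and ∂R/∂y = 5s - 10y - 3 = 0, so (s, y) = (-5, -14/5).
The Hessian has R_{ss} = -4, R_{yy} = -10, R_{sy} = 5, giving D = 15 > 0 with R_{ss} < 0, so the point is a local maximum.
R(-5, -14/5) = 61/5.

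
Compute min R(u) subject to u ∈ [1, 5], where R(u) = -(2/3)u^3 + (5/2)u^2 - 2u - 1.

R'(u) = -2u^2 + 5u - 2, whose only zero in [1, 5] is u = 2.
Compare values at every candidate in [1, 5]: R(1) = -7/6,  R(2) = -1/3,  R(5) = -191/6.
The minimum over the interval is -191/6, attained at u = 5.

-191/6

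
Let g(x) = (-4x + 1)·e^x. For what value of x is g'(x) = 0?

Differentiating with the product rule gives g'(x) = (-4x - 3)·e^x. Since e^x > 0, the only critical point is x = -3/4.
g''(-3/4) has the same sign as -4 < 0, so this is a local maximum.
g(-3/4) = (4)·e^(-3/4) ≈ 1.8895.

-3/4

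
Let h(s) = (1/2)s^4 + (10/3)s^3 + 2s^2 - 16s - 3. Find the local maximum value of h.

55/3

Critical points: h'(s) = 2s^3 + 10s^2 + 4s - 16 vanishes at s = -4, -2, 1.
Since h''(s) = 6s^2 + 20s + 4, we get h''(-4) = 20 > 0 ⇒ local minimum; h''(-2) = -12 < 0 ⇒ local maximum; h''(1) = 30 > 0 ⇒ local minimum.
Thus h has its local maximum at s = -2, with value 55/3.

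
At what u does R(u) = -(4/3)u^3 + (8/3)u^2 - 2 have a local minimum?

0

R'(u) = -4u^2 + (16/3)u. Setting R'(u) = 0 gives u ∈ {0, 4/3}.
R''(u) = -8u + 16/3. R''(0) = 16/3 > 0 ⇒ local minimum; R''(4/3) = -16/3 < 0 ⇒ local maximum.
The local minimum is R(0) = -2.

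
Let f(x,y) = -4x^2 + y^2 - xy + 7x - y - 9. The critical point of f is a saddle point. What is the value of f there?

∂f/∂x = -8x - y + 7 = 0 and ∂f/∂y = -x + 2y - 1 = 0, so (x, y) = (13/17, 15/17).
The Hessian has f_{xx} = -8, f_{yy} = 2, f_{xy} = -1, giving D = -17 < 0, so the point is a saddle point.
f(13/17, 15/17) = -115/17.

-115/17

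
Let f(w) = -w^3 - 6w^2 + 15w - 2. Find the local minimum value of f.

f'(w) = -3w^2 - 12w + 15 = 0 at w = -5, 1.
f''(w) = -6w - 12. f''(-5) = 18 > 0 ⇒ local minimum; f''(1) = -18 < 0 ⇒ local maximum.
The local minimum is f(-5) = -102.

-102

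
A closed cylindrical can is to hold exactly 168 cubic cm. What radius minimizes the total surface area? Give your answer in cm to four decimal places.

2.9903

With radius r and height h, πr²h = 168 so h = 168/(πr²), and S(r) = 2πr² + 2πrh = 2πr² + 2·168/r.
S'(r) = 4πr − 2·168/r² = 0 ⇒ r³ = 168/(2π), so r ≈ 2.9903 and h = 2r ≈ 5.9805.
S''(r) = 4π + 4·168/r³ > 0, so this is the minimum; S ≈ 168.5469.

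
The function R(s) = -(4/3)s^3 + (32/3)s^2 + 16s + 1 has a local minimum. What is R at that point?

-367/81

R'(s) = -4s^2 + (64/3)s + 16. Setting R'(s) = 0 gives s ∈ {-2/3, 6}.
R''(s) = -8s + 64/3. R''(-2/3) = 80/3 > 0 ⇒ local minimum; R''(6) = -80/3 < 0 ⇒ local maximum.
So the local minimum value is R(-2/3) = -367/81.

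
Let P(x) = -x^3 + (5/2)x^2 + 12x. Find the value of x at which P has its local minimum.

-4/3

P'(x) = -3x^2 + 5x + 12. Setting P'(x) = 0 gives x ∈ {-4/3, 3}.
Since P''(x) = -6x + 5, we get P''(-4/3) = 13 > 0 ⇒ local minimum; P''(3) = -13 < 0 ⇒ local maximum.
Thus P has its local minimum at x = -4/3, with value -248/27.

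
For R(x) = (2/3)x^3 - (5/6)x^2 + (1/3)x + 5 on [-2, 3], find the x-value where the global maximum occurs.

3

Differentiating, R'(x) = 2x^2 - (5/3)x + 1/3; which vanishes at x = 1/3 and x = 1/2.
Compare values at every candidate in [-2, 3]: R(-2) = -13/3, R(1/3) = 817/162, R(1/2) = 121/24, R(3) = 33/2.
So the maximum is R(3) = 33/2.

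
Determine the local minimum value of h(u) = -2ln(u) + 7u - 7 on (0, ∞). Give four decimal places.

-2.4945

h'(u) = -2/u + 7 = 0 gives u = 2/7.
h''(u) = 2/u², which is positive for u > 0, so this is a local minimum.
h(2/7) = -2·ln(2/7) + 2 - 7 ≈ -2.4945.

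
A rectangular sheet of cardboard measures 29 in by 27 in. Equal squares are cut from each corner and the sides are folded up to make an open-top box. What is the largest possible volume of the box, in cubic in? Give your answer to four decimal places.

With cut size x, the volume is V(x) = x(29 − 2x)(27 − 2x) for 0 < x < 13.5.
V'(x) = 12x^2 − 224x + 783. Setting V'(x) = 0 gives x ≈ 4.6577 (the root in (0, 13.5)).
V''(x) = 24x − 224 is negative there, so this is the maximum; V ≈ 1621.4119.

1621.4119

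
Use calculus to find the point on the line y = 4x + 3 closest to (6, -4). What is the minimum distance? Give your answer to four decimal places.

Minimize D(x)^2 = (x - 6)^2 + (4x + 7)^2.
d/dx[D^2] = 2(x - 6) + 2·4·(4x + 7) = 0 ⇒ x = -22/17.
Then y = -37/17 and the distance is √(961/17) ≈ 7.5186.

7.5186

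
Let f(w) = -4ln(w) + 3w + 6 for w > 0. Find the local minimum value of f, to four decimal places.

f'(w) = -4/w + 3 = 0 gives w = 4/3.
f''(w) = 4/w², which is positive for w > 0, so this is a local minimum.
f(4/3) = -4·ln(4/3) + 4 + 6 ≈ 8.8493.

8.8493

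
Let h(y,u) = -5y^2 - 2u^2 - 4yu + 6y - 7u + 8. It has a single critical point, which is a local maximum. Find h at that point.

677/24

∂h/∂y = -10y - 4u + 6 = 0 and ∂h/∂u = -4y - 4u - 7 = 0, so (y, u) = (13/6, -47/12).
The Hessian has h_{yy} = -10, h_{uu} = -4, h_{yu} = -4, giving D = 24 > 0 with h_{yy} < 0, so the point is a local maximum.
h(13/6, -47/12) = 677/24.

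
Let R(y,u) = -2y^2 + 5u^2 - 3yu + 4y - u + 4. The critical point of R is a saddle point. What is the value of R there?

262/49

∂R/∂y = -4y - 3u + 4 = 0 and ∂R/∂u = -3y + 10u - 1 = 0, so (y, u) = (37/49, 16/49).
The Hessian has R_{yy} = -4, R_{uu} = 10, R_{yu} = -3, giving D = -49 < 0, so the point is a saddle point.
R(37/49, 16/49) = 262/49.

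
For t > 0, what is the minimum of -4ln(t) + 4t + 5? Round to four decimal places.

f'(t) = -4/t + 4 = 0 gives t = 1.
f''(t) = 4/t², which is positive for t > 0, so this is a local minimum.
f(1) = -4·ln(1) + 4 + 5 ≈ 9.0000.

9.0000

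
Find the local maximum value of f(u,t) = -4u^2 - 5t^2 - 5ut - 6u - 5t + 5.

81/11

∂f/∂u = -8u - 5t - 6 = 0 and ∂f/∂t = -5u - 10t - 5 = 0, so (u, t) = (-7/11, -2/11).
The Hessian has f_{uu} = -8, f_{tt} = -10, f_{ut} = -5, giving D = 55 > 0 with f_{uu} < 0, so the point is a local maximum.
f(-7/11, -2/11) = 81/11.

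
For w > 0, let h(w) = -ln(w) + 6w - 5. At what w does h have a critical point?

1/6

h'(w) = -1/w + 6 = 0 gives w = 1/6.
h''(w) = 1/w², which is positive for w > 0, so this is a local minimum.
h(1/6) = -1·ln(1/6) + 1 - 5 ≈ -2.2082.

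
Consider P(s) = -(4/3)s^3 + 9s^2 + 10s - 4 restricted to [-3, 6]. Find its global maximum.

The derivative is -4s^2 + 18s + 10, which vanishes at s = -1/2 and s = 5.
Candidates: P(-3) = 83,  P(-1/2) = -79/12,  P(5) = 313/3,  P(6) = 92.
So the maximum is P(5) = 313/3.

313/3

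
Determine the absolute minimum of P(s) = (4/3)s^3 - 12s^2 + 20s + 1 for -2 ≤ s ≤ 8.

P'(s) = 4s^2 - 24s + 20, which vanishes at s = 1 and s = 5.
Candidates: P(-2) = -293/3, P(1) = 31/3, P(5) = -97/3, P(8) = 227/3.
The minimum over the interval is -293/3, attained at s = -2.

-293/3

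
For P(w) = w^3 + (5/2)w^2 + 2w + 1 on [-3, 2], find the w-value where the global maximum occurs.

2

Differentiating, P'(w) = 3w^2 + 5w + 2; which vanishes at w = -1 and w = -2/3.
Compare values at every candidate in [-3, 2]: P(-3) = -19/2; P(-1) = 1/2; P(-2/3) = 13/27; P(2) = 23.
Hence the absolute maximum is 23 at w = 2.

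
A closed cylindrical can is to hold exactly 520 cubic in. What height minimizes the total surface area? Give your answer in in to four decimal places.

8.7157

With radius r and height h, πr²h = 520 so h = 520/(πr²), and S(r) = 2πr² + 2πrh = 2πr² + 2·520/r.
S'(r) = 4πr − 2·520/r² = 0 ⇒ r³ = 520/(2π), so r ≈ 4.3579 and h = 2r ≈ 8.7157.
S''(r) = 4π + 4·520/r³ > 0, so this is the minimum; S ≈ 357.9729.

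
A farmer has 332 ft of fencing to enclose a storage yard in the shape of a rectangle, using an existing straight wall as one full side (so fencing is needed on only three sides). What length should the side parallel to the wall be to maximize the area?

Let the sides perpendicular to the wall have length x and the parallel side y, so 2x + y = 332 and the area is A = xy = x(332 − 2x).
A'(x) = 332 − 4x = 0 gives x = 83, and A''(x) = −4 < 0 confirms a maximum.
Then y = 332 − 2·83 = 166 and A = 13778.

166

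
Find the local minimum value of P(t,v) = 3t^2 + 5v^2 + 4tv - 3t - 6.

-309/44

∂P/∂t = 6t + 4v - 3 = 0 and ∂P/∂v = 4t + 10v = 0, so (t, v) = (15/22, -3/11).
The Hessian has P_{tt} = 6, P_{vv} = 10, P_{tv} = 4, giving D = 44 > 0 with P_{tt} > 0, so the point is a local minimum.
P(15/22, -3/11) = -309/44.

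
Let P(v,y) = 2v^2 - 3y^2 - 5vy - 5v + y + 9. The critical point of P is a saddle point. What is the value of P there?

∂P/∂v = 4v - 5y - 5 = 0 and ∂P/∂y = -5v - 6y + 1 = 0, so (v, y) = (5/7, -3/7).
The Hessian has P_{vv} = 4, P_{yy} = -6, P_{vy} = -5, giving D = -49 < 0, so the point is a saddle point.
P(5/7, -3/7) = 7.

7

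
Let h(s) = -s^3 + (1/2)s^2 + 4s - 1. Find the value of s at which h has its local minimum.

h'(s) = -3s^2 + s + 4. Setting h'(s) = 0 gives s ∈ {-1, 4/3}.
h''(s) = -6s + 1. h''(-1) = 7 > 0 ⇒ local minimum; h''(4/3) = -7 < 0 ⇒ local maximum.
Thus h has its local minimum at s = -1, with value -7/2.

-1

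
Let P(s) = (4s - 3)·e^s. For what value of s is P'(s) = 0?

By the product rule, P'(s) = (4s + 1)·e^s. Since e^s > 0, the only critical point is s = -1/4.
P''(-1/4) has the same sign as 4 > 0, so this is a local minimum.
P(-1/4) = (-4)·e^(-1/4) ≈ -3.1152.

-1/4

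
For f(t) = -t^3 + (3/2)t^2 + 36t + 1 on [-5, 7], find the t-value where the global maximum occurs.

The derivative is -3t^2 + 3t + 36, which vanishes at t = -3 and t = 4.
Compare values at every candidate in [-5, 7]: f(-5) = -33/2; f(-3) = -133/2; f(4) = 105; f(7) = -33/2.
Hence the absolute maximum is 105 at t = 4.

4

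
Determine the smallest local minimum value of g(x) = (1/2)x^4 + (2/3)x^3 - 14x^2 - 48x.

-736/3

g'(x) = 2x^3 + 2x^2 - 28x - 48. Setting g'(x) = 0 gives x ∈ {-3, -2, 4}.
Second-derivative test with g''(x) = 6x^2 + 4x - 28: g''(-3) = 14 > 0 ⇒ local minimum; g''(-2) = -12 < 0 ⇒ local maximum; g''(4) = 84 > 0 ⇒ local minimum.
Thus g has its smallest local minimum at x = 4, with value -736/3.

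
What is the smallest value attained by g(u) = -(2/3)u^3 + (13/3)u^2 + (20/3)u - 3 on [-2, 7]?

-431/81

g'(u) = -2u^2 + (26/3)u + 20/3, which vanishes at u = -2/3 and u = 5.
Evaluating at the critical points and endpoints: g(-2) = 19/3,  g(-2/3) = -431/81,  g(5) = 166/3,  g(7) = 82/3.
Hence the absolute minimum is -431/81 at u = -2/3.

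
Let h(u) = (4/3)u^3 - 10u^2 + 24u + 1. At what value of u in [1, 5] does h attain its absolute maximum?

h'(u) = 4u^2 - 20u + 24, which vanishes at u = 2 and u = 3.
Candidates: h(1) = 49/3, h(2) = 59/3, h(3) = 19, h(5) = 113/3.
The maximum over the interval is 113/3, attained at u = 5.

5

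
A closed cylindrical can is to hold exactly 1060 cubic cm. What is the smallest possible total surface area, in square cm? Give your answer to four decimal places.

With radius r and height h, πr²h = 1060 so h = 1060/(πr²), and S(r) = 2πr² + 2πrh = 2πr² + 2·1060/r.
S'(r) = 4πr − 2·1060/r² = 0 ⇒ r³ = 1060/(2π), so r ≈ 5.5255 and h = 2r ≈ 11.0511.
S''(r) = 4π + 4·1060/r³ > 0, so this is the minimum; S ≈ 575.5086.

575.5086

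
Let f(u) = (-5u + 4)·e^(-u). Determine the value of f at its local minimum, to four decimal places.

-0.8265

Differentiating with the product rule gives f'(u) = (5u - 9)·e^(-u). Since e^(-u) > 0, the only critical point is u = 9/5.
f''(9/5) has the same sign as 5 > 0, so this is a local minimum.
f(9/5) = (-5)·e^(-9/5) ≈ -0.8265.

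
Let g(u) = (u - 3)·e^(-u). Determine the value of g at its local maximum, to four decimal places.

g'(u) = 1·e^(-u) + (u - 3)·(-1)·e^(-u) = (-u + 4)·e^(-u). Since e^(-u) > 0, the only critical point is u = 4.
g''(4) has the same sign as -1 < 0, so this is a local maximum.
g(4) = (1)·e^(-4) ≈ 0.0183.

0.0183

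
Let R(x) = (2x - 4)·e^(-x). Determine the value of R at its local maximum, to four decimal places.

R'(x) = 2·e^(-x) + (2x - 4)·(-1)·e^(-x) = (-2x + 6)·e^(-x). Since e^(-x) > 0, the only critical point is x = 3.
R''(3) has the same sign as -2 < 0, so this is a local maximum.
R(3) = (2)·e^(-3) ≈ 0.0996.

0.0996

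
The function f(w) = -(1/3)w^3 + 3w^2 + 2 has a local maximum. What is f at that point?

f'(w) = -w^2 + 6w. Setting f'(w) = 0 gives w ∈ {0, 6}.
Second-derivative test with f''(w) = -2w + 6: f''(0) = 6 > 0 ⇒ local minimum; f''(6) = -6 < 0 ⇒ local maximum.
So the local maximum value is f(6) = 38.

38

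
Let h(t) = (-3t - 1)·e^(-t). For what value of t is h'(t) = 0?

h'(t) = (-3)·e^(-t) + (-3t - 1)·(-1)·e^(-t) = (3t - 2)·e^(-t). Since e^(-t) > 0, the only critical point is t = 2/3.
h''(2/3) has the same sign as 3 > 0, so this is a local minimum.
h(2/3) = (-3)·e^(-2/3) ≈ -1.5403.

2/3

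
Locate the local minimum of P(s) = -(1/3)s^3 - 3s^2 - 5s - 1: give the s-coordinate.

-5

P'(s) = -s^2 - 6s - 5 = 0 at s = -5, -1.
Second-derivative test with P''(s) = -2s - 6: P''(-5) = 4 > 0 ⇒ local minimum; P''(-1) = -4 < 0 ⇒ local maximum.
The local minimum is P(-5) = -28/3.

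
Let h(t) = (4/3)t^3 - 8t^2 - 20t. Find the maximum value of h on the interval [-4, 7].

32/3

h'(t) = 4t^2 - 16t - 20, which vanishes at t = -1 and t = 5.
Candidates: h(-4) = -400/3, h(-1) = 32/3, h(5) = -400/3, h(7) = -224/3.
The maximum over the interval is 32/3, attained at t = -1.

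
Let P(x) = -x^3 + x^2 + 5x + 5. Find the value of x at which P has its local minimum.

P'(x) = -3x^2 + 2x + 5. Setting P'(x) = 0 gives x ∈ {-1, 5/3}.
Since P''(x) = -6x + 2, we get P''(-1) = 8 > 0 ⇒ local minimum; P''(5/3) = -8 < 0 ⇒ local maximum.
So the local minimum value is P(-1) = 2.

-1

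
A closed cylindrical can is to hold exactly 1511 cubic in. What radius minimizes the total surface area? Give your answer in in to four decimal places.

6.2186

With radius r and height h, πr²h = 1511 so h = 1511/(πr²), and S(r) = 2πr² + 2πrh = 2πr² + 2·1511/r.
S'(r) = 4πr − 2·1511/r² = 0 ⇒ r³ = 1511/(2π), so r ≈ 6.2186 and h = 2r ≈ 12.4373.
S''(r) = 4π + 4·1511/r³ > 0, so this is the minimum; S ≈ 728.9384.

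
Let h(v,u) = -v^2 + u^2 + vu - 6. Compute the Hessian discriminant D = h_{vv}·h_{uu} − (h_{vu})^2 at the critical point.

-5

∂h/∂v = -2v + u = 0 and ∂h/∂u = v + 2u = 0, so (v, u) = (0, 0).
The Hessian has h_{vv} = -2, h_{uu} = 2, h_{vu} = 1, giving D = -5 < 0, so the point is a saddle point.
D = (-2)·(2) − (1)^2 = -5.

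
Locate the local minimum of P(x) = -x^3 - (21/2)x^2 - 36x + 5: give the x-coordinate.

-4

Critical points: P'(x) = -3x^2 - 21x - 36 vanishes at x = -4, -3.
P''(x) = -6x - 21. P''(-4) = 3 > 0 ⇒ local minimum; P''(-3) = -3 < 0 ⇒ local maximum.
Thus P has its local minimum at x = -4, with value 45.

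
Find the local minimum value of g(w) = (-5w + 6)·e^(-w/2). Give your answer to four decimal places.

g'(w) = (-5)·e^(-w/2) + (-5w + 6)·(-1/2)·e^(-w/2) = ((5/2)w - 8)·e^(-w/2). Since e^(-w/2) > 0, the only critical point is w = 16/5.
g''(16/5) has the same sign as 5/2 > 0, so this is a local minimum.
g(16/5) = (-10)·e^(-8/5) ≈ -2.0190.

-2.0190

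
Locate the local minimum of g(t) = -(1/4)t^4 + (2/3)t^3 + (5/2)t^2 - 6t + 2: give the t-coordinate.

Critical points: g'(t) = -t^3 + 2t^2 + 5t - 6 vanishes at t = -2, 1, 3.
Since g''(t) = -3t^2 + 4t + 5, we get g''(-2) = -15 < 0 ⇒ local maximum; g''(1) = 6 > 0 ⇒ local minimum; g''(3) = -10 < 0 ⇒ local maximum.
So the local minimum value is g(1) = -13/12.

1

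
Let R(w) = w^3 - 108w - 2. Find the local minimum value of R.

-434

R'(w) = 3w^2 - 108 = 0 at w = -6, 6.
R''(w) = 6w. R''(-6) = -36 < 0 ⇒ local maximum; R''(6) = 36 > 0 ⇒ local minimum.
The local minimum is R(6) = -434.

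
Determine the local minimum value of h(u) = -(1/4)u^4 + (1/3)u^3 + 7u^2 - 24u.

Critical points: h'(u) = -u^3 + u^2 + 14u - 24 vanishes at u = -4, 2, 3.
Second-derivative test with h''(u) = -3u^2 + 2u + 14: h''(-4) = -42 < 0 ⇒ local maximum; h''(2) = 6 > 0 ⇒ local minimum; h''(3) = -7 < 0 ⇒ local maximum.
Thus h has its local minimum at u = 2, with value -64/3.

-64/3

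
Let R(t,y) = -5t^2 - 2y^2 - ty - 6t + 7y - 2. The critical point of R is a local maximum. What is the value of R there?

∂R/∂t = -10t - y - 6 = 0 and ∂R/∂y = -t - 4y + 7 = 0, so (t, y) = (-31/39, 76/39).
The Hessian has R_{tt} = -10, R_{yy} = -4, R_{ty} = -1, giving D = 39 > 0 with R_{tt} < 0, so the point is a local maximum.
R(-31/39, 76/39) = 281/39.

281/39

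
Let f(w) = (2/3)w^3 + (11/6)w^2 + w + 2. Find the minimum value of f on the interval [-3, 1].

-5/2

f'(w) = 2w^2 + (11/3)w + 1, which vanishes at w = -3/2 and w = -1/3.
Compare values at every candidate in [-3, 1]: f(-3) = -5/2; f(-3/2) = 19/8; f(-1/3) = 299/162; f(1) = 11/2.
So the minimum is f(-3) = -5/2.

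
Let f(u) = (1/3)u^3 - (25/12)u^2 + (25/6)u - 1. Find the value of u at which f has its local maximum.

f'(u) = u^2 - (25/6)u + 25/6. Setting f'(u) = 0 gives u ∈ {5/3, 5/2}.
Second-derivative test with f''(u) = 2u - 25/6: f''(5/3) = -5/6 < 0 ⇒ local maximum; f''(5/2) = 5/6 > 0 ⇒ local minimum.
So the local maximum value is f(5/3) = 551/324.

5/3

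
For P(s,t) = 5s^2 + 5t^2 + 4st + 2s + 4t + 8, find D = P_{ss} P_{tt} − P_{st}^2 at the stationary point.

84

∂P/∂s = 10s + 4t + 2 = 0 and ∂P/∂t = 4s + 10t + 4 = 0, so (s, t) = (-1/21, -8/21).
The Hessian has P_{ss} = 10, P_{tt} = 10, P_{st} = 4, giving D = 84 > 0 with P_{ss} > 0, so the point is a local minimum.
D = (10)·(10) − (4)^2 = 84.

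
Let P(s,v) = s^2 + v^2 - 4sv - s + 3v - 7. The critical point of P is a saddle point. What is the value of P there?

-43/6

∂P/∂s = 2s - 4v - 1 = 0 and ∂P/∂v = -4s + 2v + 3 = 0, so (s, v) = (5/6, 1/6).
The Hessian has P_{ss} = 2, P_{vv} = 2, P_{sv} = -4, giving D = -12 < 0, so the point is a saddle point.
P(5/6, 1/6) = -43/6.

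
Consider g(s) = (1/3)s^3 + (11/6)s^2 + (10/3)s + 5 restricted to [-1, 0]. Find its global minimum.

Differentiating, g'(s) = s^2 + (11/3)s + 10/3; which has no zeros in [-1, 0].
Evaluating at the critical points and endpoints: g(-1) = 19/6; g(0) = 5.
So the minimum is g(-1) = 19/6.

19/6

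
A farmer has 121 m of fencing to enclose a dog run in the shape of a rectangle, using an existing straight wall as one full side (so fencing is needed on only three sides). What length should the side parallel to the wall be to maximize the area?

Let the sides perpendicular to the wall have length x and the parallel side y, so 2x + y = 121 and the area is A = xy = x(121 − 2x).
A'(x) = 121 − 4x = 0 gives x = 121/4, and A''(x) = −4 < 0 confirms a maximum.
Then y = 121 − 2·121/4 = 121/2 and A = 14641/8.

121/2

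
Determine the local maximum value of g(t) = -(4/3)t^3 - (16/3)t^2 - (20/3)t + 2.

g'(t) = -4t^2 - (32/3)t - 20/3 = 0 at t = -5/3, -1.
Since g''(t) = -8t - 32/3, we get g''(-5/3) = 8/3 > 0 ⇒ local minimum; g''(-1) = -8/3 < 0 ⇒ local maximum.
So the local maximum value is g(-1) = 14/3.

14/3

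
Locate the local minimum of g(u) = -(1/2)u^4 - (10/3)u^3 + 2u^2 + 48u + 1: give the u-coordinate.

-3

g'(u) = -2u^3 - 10u^2 + 4u + 48 = 0 at u = -4, -3, 2.
g''(u) = -6u^2 - 20u + 4. g''(-4) = -12 < 0 ⇒ local maximum; g''(-3) = 10 > 0 ⇒ local minimum; g''(2) = -60 < 0 ⇒ local maximum.
So the local minimum value is g(-3) = -151/2.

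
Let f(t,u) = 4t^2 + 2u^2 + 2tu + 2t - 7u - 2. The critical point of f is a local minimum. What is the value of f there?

-72/7

∂f/∂t = 8t + 2u + 2 = 0 and ∂f/∂u = 2t + 4u - 7 = 0, so (t, u) = (-11/14, 15/7).
The Hessian has f_{tt} = 8, f_{uu} = 4, f_{tu} = 2, giving D = 28 > 0 with f_{tt} > 0, so the point is a local minimum.
f(-11/14, 15/7) = -72/7.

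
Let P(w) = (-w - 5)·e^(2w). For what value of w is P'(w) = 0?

-11/2

P'(w) = (-1)·e^(2w) + (-w - 5)·2·e^(2w) = (-2w - 11)·e^(2w). Since e^(2w) > 0, the only critical point is w = -11/2.
P''(-11/2) has the same sign as -2 < 0, so this is a local maximum.
P(-11/2) = (1/2)·e^(-11) ≈ 0.0000.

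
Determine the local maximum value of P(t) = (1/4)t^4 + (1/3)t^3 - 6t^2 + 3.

3

Critical points: P'(t) = t^3 + t^2 - 12t vanishes at t = -4, 0, 3.
Second-derivative test with P''(t) = 3t^2 + 2t - 12: P''(-4) = 28 > 0 ⇒ local minimum; P''(0) = -12 < 0 ⇒ local maximum; P''(3) = 21 > 0 ⇒ local minimum.
The local maximum is P(0) = 3.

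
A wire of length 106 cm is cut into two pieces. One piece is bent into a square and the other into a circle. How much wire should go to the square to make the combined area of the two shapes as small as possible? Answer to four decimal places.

Let x be the length used for the square. Square side x/4; circle radius (106−x)/(2π).
A(x) = (x/4)² + π·((106−x)/(2π))² = x²/16 + (106−x)²/(4π) for 0 ≤ x ≤ 106. A'(x) = x/8 − (106−x)/(2π) = 0 gives x = 4·106/(π+4) ≈ 59.3705.
A'' = 1/8 + 1/(2π) > 0, so this gives the minimum combined area; x ≈ 59.3705 cm to the square.

59.3705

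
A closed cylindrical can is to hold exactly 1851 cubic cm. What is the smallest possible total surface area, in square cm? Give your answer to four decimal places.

With radius r and height h, πr²h = 1851 so h = 1851/(πr²), and S(r) = 2πr² + 2πrh = 2πr² + 2·1851/r.
S'(r) = 4πr − 2·1851/r² = 0 ⇒ r³ = 1851/(2π), so r ≈ 6.6539 and h = 2r ≈ 13.3078.
S''(r) = 4π + 4·1851/r³ > 0, so this is the minimum; S ≈ 834.5496.

834.5496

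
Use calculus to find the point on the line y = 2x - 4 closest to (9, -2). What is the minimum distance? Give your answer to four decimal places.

Minimize D(x)^2 = (x - 9)^2 + (2x - 2)^2.
d/dx[D^2] = 2(x - 9) + 2·2·(2x - 2) = 0 ⇒ x = 13/5.
Then y = 6/5 and the distance is √(256/5) ≈ 7.1554.

7.1554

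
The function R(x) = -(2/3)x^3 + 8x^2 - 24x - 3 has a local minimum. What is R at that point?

-73/3

R'(x) = -2x^2 + 16x - 24 = 0 at x = 2, 6.
Second-derivative test with R''(x) = -4x + 16: R''(2) = 8 > 0 ⇒ local minimum; R''(6) = -8 < 0 ⇒ local maximum.
Thus R has its local minimum at x = 2, with value -73/3.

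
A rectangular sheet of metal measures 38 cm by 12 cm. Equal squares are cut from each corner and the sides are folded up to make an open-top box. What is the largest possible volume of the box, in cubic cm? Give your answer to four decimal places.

With cut size x, the volume is V(x) = x(38 − 2x)(12 − 2x) for 0 < x < 6.
V'(x) = 12x^2 − 200x + 456. Setting V'(x) = 0 gives x ≈ 2.7258 (the root in (0, 6)).
V''(x) = 24x − 200 is negative there, so this is the maximum; V ≈ 580.9769.

580.9769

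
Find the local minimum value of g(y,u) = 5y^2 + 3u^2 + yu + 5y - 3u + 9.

∂g/∂y = 10y + u + 5 = 0 and ∂g/∂u = y + 6u - 3 = 0, so (y, u) = (-33/59, 35/59).
The Hessian has g_{yy} = 10, g_{uu} = 6, g_{yu} = 1, giving D = 59 > 0 with g_{yy} > 0, so the point is a local minimum.
g(-33/59, 35/59) = 396/59.

396/59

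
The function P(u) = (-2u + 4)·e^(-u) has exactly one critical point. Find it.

Differentiating with the product rule gives P'(u) = (2u - 6)·e^(-u). Since e^(-u) > 0, the only critical point is u = 3.
P''(3) has the same sign as 2 > 0, so this is a local minimum.
P(3) = (-2)·e^(-3) ≈ -0.0996.

3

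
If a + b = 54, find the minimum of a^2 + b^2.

1458

With a + b = 54, a^2 + b^2 = a^2 + (54 − a)^2.
The derivative 2a − 2(54 − a) = 4a − 108 vanishes at a = 27; second derivative 4 > 0, a minimum.
The minimum is 2·(27)^2 = 1458.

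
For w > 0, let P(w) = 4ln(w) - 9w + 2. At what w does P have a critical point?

P'(w) = 4/w − 9 = 0 gives w = 4/9.
P''(w) = -4/w², which is negative for w > 0, so this is a local maximum.
P(4/9) = 4·ln(4/9) - 4 + 2 ≈ -5.2437.

4/9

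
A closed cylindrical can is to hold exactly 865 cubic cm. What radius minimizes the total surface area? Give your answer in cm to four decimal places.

With radius r and height h, πr²h = 865 so h = 865/(πr²), and S(r) = 2πr² + 2πrh = 2πr² + 2·865/r.
S'(r) = 4πr − 2·865/r² = 0 ⇒ r³ = 865/(2π), so r ≈ 5.1635 and h = 2r ≈ 10.3270.
S''(r) = 4π + 4·865/r³ > 0, so this is the minimum; S ≈ 502.5647.

5.1635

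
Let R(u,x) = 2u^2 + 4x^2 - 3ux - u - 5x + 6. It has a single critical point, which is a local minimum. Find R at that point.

3

∂R/∂u = 4u - 3x - 1 = 0 and ∂R/∂x = -3u + 8x - 5 = 0, so (u, x) = (1, 1).
The Hessian has R_{uu} = 4, R_{xx} = 8, R_{ux} = -3, giving D = 23 > 0 with R_{uu} > 0, so the point is a local minimum.
R(1, 1) = 3.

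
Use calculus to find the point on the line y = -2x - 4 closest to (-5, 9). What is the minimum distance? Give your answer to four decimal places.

1.3416

Minimize D(x)^2 = (x + 5)^2 + (-2x - 13)^2.
d/dx[D^2] = 2(x + 5) + 2·(-2)·(-2x - 13) = 0 ⇒ x = -31/5.
Then y = 42/5 and the distance is √(9/5) ≈ 1.3416.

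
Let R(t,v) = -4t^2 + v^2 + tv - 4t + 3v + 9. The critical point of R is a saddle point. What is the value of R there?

145/17

∂R/∂t = -8t + v - 4 = 0 and ∂R/∂v = t + 2v + 3 = 0, so (t, v) = (-11/17, -20/17).
The Hessian has R_{tt} = -8, R_{vv} = 2, R_{tv} = 1, giving D = -17 < 0, so the point is a saddle point.
R(-11/17, -20/17) = 145/17.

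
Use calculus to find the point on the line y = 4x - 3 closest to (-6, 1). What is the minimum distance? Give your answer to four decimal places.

Minimize D(x)^2 = (x + 6)^2 + (4x - 4)^2.
d/dx[D^2] = 2(x + 6) + 2·4·(4x - 4) = 0 ⇒ x = 10/17.
Then y = -11/17 and the distance is √(784/17) ≈ 6.7910.

6.7910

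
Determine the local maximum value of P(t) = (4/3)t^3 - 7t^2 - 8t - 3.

P'(t) = 4t^2 - 14t - 8 = 0 at t = -1/2, 4.
Second-derivative test with P''(t) = 8t - 14: P''(-1/2) = -18 < 0 ⇒ local maximum; P''(4) = 18 > 0 ⇒ local minimum.
So the local maximum value is P(-1/2) = -11/12.

-11/12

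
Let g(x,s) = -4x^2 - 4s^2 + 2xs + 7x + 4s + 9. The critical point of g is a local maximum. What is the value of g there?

214/15

∂g/∂x = -8x + 2s + 7 = 0 and ∂g/∂s = 2x - 8s + 4 = 0, so (x, s) = (16/15, 23/30).
The Hessian has g_{xx} = -8, g_{ss} = -8, g_{xs} = 2, giving D = 60 > 0 with g_{xx} < 0, so the point is a local maximum.
g(16/15, 23/30) = 214/15.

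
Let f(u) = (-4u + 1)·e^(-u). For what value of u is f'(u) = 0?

f'(u) = (-4)·e^(-u) + (-4u + 1)·(-1)·e^(-u) = (4u - 5)·e^(-u). Since e^(-u) > 0, the only critical point is u = 5/4.
f''(5/4) has the same sign as 4 > 0, so this is a local minimum.
f(5/4) = (-4)·e^(-5/4) ≈ -1.1460.

5/4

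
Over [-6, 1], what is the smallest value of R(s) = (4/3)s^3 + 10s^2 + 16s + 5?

-19

R'(s) = 4s^2 + 20s + 16, which vanishes at s = -4 and s = -1.
Compare values at every candidate in [-6, 1]: R(-6) = -19, R(-4) = 47/3, R(-1) = -7/3, R(1) = 97/3.
So the minimum is R(-6) = -19.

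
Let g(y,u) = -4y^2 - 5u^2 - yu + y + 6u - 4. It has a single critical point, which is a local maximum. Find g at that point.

∂g/∂y = -8y - u + 1 = 0 and ∂g/∂u = -y - 10u + 6 = 0, so (y, u) = (4/79, 47/79).
The Hessian has g_{yy} = -8, g_{uu} = -10, g_{yu} = -1, giving D = 79 > 0 with g_{yy} < 0, so the point is a local maximum.
g(4/79, 47/79) = -173/79.

-173/79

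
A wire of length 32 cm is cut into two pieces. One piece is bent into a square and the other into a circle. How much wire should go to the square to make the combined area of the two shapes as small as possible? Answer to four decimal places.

17.9232

Let x be the length used for the square. Square side x/4; circle radius (32−x)/(2π).
A(x) = (x/4)² + π·((32−x)/(2π))² = x²/16 + (32−x)²/(4π) for 0 ≤ x ≤ 32. A'(x) = x/8 − (32−x)/(2π) = 0 gives x = 4·32/(π+4) ≈ 17.9232.
A'' = 1/8 + 1/(2π) > 0, so this gives the minimum combined area; x ≈ 17.9232 cm to the square.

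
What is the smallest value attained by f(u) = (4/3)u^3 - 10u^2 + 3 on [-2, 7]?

-241/3

f'(u) = 4u^2 - 20u, which vanishes at u = 0 and u = 5.
Evaluating at the critical points and endpoints: f(-2) = -143/3,  f(0) = 3,  f(5) = -241/3,  f(7) = -89/3.
Hence the absolute minimum is -241/3 at u = 5.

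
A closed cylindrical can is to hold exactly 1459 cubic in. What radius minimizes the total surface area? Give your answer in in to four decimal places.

With radius r and height h, πr²h = 1459 so h = 1459/(πr²), and S(r) = 2πr² + 2πrh = 2πr² + 2·1459/r.
S'(r) = 4πr − 2·1459/r² = 0 ⇒ r³ = 1459/(2π), so r ≈ 6.1465 and h = 2r ≈ 12.2929.
S''(r) = 4π + 4·1459/r³ > 0, so this is the minimum; S ≈ 712.1171.

6.1465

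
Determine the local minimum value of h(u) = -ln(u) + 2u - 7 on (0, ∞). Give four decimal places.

-5.3069

h'(u) = -1/u + 2 = 0 gives u = 1/2.
h''(u) = 1/u², which is positive for u > 0, so this is a local minimum.
h(1/2) = -1·ln(1/2) + 1 - 7 ≈ -5.3069.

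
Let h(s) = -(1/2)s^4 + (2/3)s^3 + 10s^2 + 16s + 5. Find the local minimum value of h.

-13/6

Critical points: h'(s) = -2s^3 + 2s^2 + 20s + 16 vanishes at s = -2, -1, 4.
h''(s) = -6s^2 + 4s + 20. h''(-2) = -12 < 0 ⇒ local maximum; h''(-1) = 10 > 0 ⇒ local minimum; h''(4) = -60 < 0 ⇒ local maximum.
The local minimum is h(-1) = -13/6.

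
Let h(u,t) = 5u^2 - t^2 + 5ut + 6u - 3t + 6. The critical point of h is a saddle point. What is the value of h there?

∂h/∂u = 10u + 5t + 6 = 0 and ∂h/∂t = 5u - 2t - 3 = 0, so (u, t) = (1/15, -4/3).
The Hessian has h_{uu} = 10, h_{tt} = -2, h_{ut} = 5, giving D = -45 < 0, so the point is a saddle point.
h(1/15, -4/3) = 41/5.

41/5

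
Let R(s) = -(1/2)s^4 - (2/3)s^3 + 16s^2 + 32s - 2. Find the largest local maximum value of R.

634/3

R'(s) = -2s^3 - 2s^2 + 32s + 32 = 0 at s = -4, -1, 4.
Since R''(s) = -6s^2 - 4s + 32, we get R''(-4) = -48 < 0 ⇒ local maximum; R''(-1) = 30 > 0 ⇒ local minimum; R''(4) = -80 < 0 ⇒ local maximum.
Thus R has its largest local maximum at s = 4, with value 634/3.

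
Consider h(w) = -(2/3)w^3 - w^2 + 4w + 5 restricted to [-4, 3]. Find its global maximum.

The derivative is -2w^2 - 2w + 4, which vanishes at w = -2 and w = 1.
Candidates: h(-4) = 47/3,  h(-2) = -5/3,  h(1) = 22/3,  h(3) = -10.
Hence the absolute maximum is 47/3 at w = -4.

47/3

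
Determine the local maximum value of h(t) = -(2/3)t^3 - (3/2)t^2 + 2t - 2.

h'(t) = -2t^2 - 3t + 2 = 0 at t = -2, 1/2.
Since h''(t) = -4t - 3, we get h''(-2) = 5 > 0 ⇒ local minimum; h''(1/2) = -5 < 0 ⇒ local maximum.
Thus h has its local maximum at t = 1/2, with value -35/24.

-35/24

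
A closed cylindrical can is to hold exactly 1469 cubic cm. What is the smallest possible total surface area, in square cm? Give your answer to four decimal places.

With radius r and height h, πr²h = 1469 so h = 1469/(πr²), and S(r) = 2πr² + 2πrh = 2πr² + 2·1469/r.
S'(r) = 4πr − 2·1469/r² = 0 ⇒ r³ = 1469/(2π), so r ≈ 6.1605 and h = 2r ≈ 12.3209.
S''(r) = 4π + 4·1469/r³ > 0, so this is the minimum; S ≈ 715.3673.

715.3673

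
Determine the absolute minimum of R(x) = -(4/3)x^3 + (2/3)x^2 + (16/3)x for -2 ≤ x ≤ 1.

-10/3

Differentiating, R'(x) = -4x^2 + (4/3)x + 16/3; whose only zero in [-2, 1] is x = -1.
Evaluating at the critical points and endpoints: R(-2) = 8/3; R(-1) = -10/3; R(1) = 14/3.
The minimum over the interval is -10/3, attained at x = -1.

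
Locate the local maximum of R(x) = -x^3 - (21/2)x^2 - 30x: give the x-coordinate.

R'(x) = -3x^2 - 21x - 30. Setting R'(x) = 0 gives x ∈ {-5, -2}.
R''(x) = -6x - 21. R''(-5) = 9 > 0 ⇒ local minimum; R''(-2) = -9 < 0 ⇒ local maximum.
So the local maximum value is R(-2) = 26.

-2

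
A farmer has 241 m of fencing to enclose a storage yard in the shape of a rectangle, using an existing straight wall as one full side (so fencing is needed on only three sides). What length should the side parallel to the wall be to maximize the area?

241/2

Let the sides perpendicular to the wall have length x and the parallel side y, so 2x + y = 241 and the area is A = xy = x(241 − 2x).
A'(x) = 241 − 4x = 0 gives x = 241/4, and A''(x) = −4 < 0 confirms a maximum.
Then y = 241 − 2·241/4 = 241/2 and A = 58081/8.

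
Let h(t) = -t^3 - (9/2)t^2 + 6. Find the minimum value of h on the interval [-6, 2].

Differentiating, h'(t) = -3t^2 - 9t; which vanishes at t = -3 and t = 0.
Candidates: h(-6) = 60,  h(-3) = -15/2,  h(0) = 6,  h(2) = -20.
Hence the absolute minimum is -20 at t = 2.

-20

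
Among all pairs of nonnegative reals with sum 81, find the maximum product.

6561/4

With x + y = 81, the product is P(x) = x(81 − x).
P'(x) = 81 − 2x = 0 gives x = 81/2; P'' = −2 < 0, so this is the maximum.
P = 81/2·81/2 = 6561/4.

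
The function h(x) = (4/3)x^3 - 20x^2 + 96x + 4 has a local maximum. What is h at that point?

460/3

h'(x) = 4x^2 - 40x + 96 = 0 at x = 4, 6.
Since h''(x) = 8x - 40, we get h''(4) = -8 < 0 ⇒ local maximum; h''(6) = 8 > 0 ⇒ local minimum.
So the local maximum value is h(4) = 460/3.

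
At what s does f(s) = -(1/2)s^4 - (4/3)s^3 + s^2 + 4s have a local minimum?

f'(s) = -2s^3 - 4s^2 + 2s + 4. Setting f'(s) = 0 gives s ∈ {-2, -1, 1}.
Since f''(s) = -6s^2 - 8s + 2, we get f''(-2) = -6 < 0 ⇒ local maximum; f''(-1) = 4 > 0 ⇒ local minimum; f''(1) = -12 < 0 ⇒ local maximum.
The local minimum is f(-1) = -13/6.

-1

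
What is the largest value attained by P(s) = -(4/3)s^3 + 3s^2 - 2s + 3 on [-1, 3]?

P'(s) = -4s^2 + 6s - 2, which vanishes at s = 1/2 and s = 1.
Candidates: P(-1) = 28/3,  P(1/2) = 31/12,  P(1) = 8/3,  P(3) = -12.
Hence the absolute maximum is 28/3 at s = -1.

28/3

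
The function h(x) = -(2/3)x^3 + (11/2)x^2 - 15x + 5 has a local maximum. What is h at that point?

-17/2

h'(x) = -2x^2 + 11x - 15. Setting h'(x) = 0 gives x ∈ {5/2, 3}.
Second-derivative test with h''(x) = -4x + 11: h''(5/2) = 1 > 0 ⇒ local minimum; h''(3) = -1 < 0 ⇒ local maximum.
The local maximum is h(3) = -17/2.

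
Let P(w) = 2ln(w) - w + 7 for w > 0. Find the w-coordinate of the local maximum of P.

P'(w) = 2/w − 1 = 0 gives w = 2.
P''(w) = -2/w², which is negative for w > 0, so this is a local maximum.
P(2) = 2·ln(2) - 2 + 7 ≈ 6.3863.

2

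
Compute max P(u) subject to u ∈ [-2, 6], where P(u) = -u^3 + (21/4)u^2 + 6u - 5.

Differentiating, P'(u) = -3u^2 + (21/2)u + 6; which vanishes at u = -1/2 and u = 4.
Candidates: P(-2) = 12,  P(-1/2) = -105/16,  P(4) = 39,  P(6) = 4.
So the maximum is P(4) = 39.

39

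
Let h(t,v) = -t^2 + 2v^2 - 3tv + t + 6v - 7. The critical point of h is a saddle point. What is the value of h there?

-135/17

∂h/∂t = -2t - 3v + 1 = 0 and ∂h/∂v = -3t + 4v + 6 = 0, so (t, v) = (22/17, -9/17).
The Hessian has h_{tt} = -2, h_{vv} = 4, h_{tv} = -3, giving D = -17 < 0, so the point is a saddle point.
h(22/17, -9/17) = -135/17.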